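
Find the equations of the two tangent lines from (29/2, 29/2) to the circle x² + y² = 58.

Write the tangent as mx − y + (29/2 − m·(29/2)) = 0 and set its distance from the centre to √58:
(−29/2m − (−29/2))² = 58(m² + 1)
21m² − 58m + 21 = 0, so m = 3/7 or m = 7/3.
Through (29/2, 29/2) these give 3x − 7y = −58 and 7x − 3y = 58.

3x − 7y = −58 and 7x − 3y = 58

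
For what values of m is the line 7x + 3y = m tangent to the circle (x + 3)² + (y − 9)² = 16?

m = 6 ± 4√58

The line touches the circle iff its distance from (−3, 9) is 4:
|7·(−3) + 3·9 − m| / √58 = 4
|m − (6)| = 4√58.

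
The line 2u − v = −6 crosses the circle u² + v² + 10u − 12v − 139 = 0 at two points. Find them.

(−7, −8) and (5, 16)

Substitute v = 2u + 6:
5u² + 10u − 175 = 0  ⟹  u² + 2u − 35 = 0
u = 5 or u = −7, giving (5, 16) and (−7, −8).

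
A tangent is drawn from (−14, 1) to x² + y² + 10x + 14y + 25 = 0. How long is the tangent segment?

Centre (−5, −7), r² = 49. |PO|² = (−9)² + (8)² = 145.
The tangent meets the radius at right angles, so tangent² = |PO|² − r² = 145 − 49 = 96.

4√6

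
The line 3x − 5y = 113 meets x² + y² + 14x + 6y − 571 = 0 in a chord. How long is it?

The distance from (−7, −3) to the line is 119/√34, and r² = 629.
Chord = 2√(r² − d²) = 2·√(425/2) = 5√34.

5√34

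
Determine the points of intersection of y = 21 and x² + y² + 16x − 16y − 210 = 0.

(−21, 21) and (5, 21)

Express y = 21 and substitute into the circle:
x² + 16x − 105 = 0
x = 5 or x = −21, giving (5, 21) and (−21, 21).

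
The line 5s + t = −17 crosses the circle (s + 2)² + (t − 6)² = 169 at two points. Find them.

Substitute t = −5s − 17:
26s² + 234s + 364 = 0  ⟹  s² + 9s + 14 = 0
s = −2 or s = −7, giving (−2, −7) and (−7, 18).

(−7, 18) and (−2, −7)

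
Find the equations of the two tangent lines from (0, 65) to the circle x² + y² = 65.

A line y − (65) = m(x − (0)) is tangent when its distance from (0, 0) is √65:
[m·(0) − (−65)]² = 65(m² + 1)
m² − 64 = 0, so m = −8 or m = 8.
Through (0, 65) these give 8x + y = 65 and 8x − y = −65.

8x + y = 65 and 8x − y = −65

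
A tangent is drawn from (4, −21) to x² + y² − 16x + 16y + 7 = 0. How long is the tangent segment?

With centre O = (8, −8), |OP|² = 185 and r² = 121.
The tangent meets the radius at right angles, so tangent² = |PO|² − r² = 185 − 121 = 64.

8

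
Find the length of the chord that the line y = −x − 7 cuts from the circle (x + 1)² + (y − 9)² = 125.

5√2

Express y = −x − 7 and substitute into the circle:
2x² + 34x + 132 = 0  ⟹  x² + 17x + 66 = 0
x = −6 or x = −11, giving (−6, −1) and (−11, 4).
|(−6, −1) − (−11, 4)| = √((5)² + (−5)²) = 5√2.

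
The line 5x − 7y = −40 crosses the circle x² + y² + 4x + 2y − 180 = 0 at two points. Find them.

(−15, −5) and (6, 10)

Express y = (40 + 5x)/7 and substitute into the circle:
74x² + 666x − 6660 = 0  ⟹  x² + 9x − 90 = 0
x = 6 or x = −15, giving (6, 10) and (−15, −5).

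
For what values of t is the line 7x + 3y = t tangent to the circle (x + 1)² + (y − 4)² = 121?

t = 5 ± 11√58

The line touches the circle iff its distance from (−1, 4) is 11:
|7·(−1) + 3·4 − t| / √58 = 11
|t − (5)| = 11√58.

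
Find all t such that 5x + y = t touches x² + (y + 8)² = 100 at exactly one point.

t = −8 ± 10√26

Tangency holds when the distance from the centre (0, −8) to the line equals the radius 10:
|5·0 + 1·(−8) − t| / √26 = 10
|t − (−8)| = 10√26.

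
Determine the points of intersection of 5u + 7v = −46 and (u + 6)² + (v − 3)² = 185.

From the line, v = (−46 − 5u)/7. Substituting:
74u² + 1258u − 2812 = 0  ⟹  u² + 17u − 38 = 0
u = 2 or u = −19, giving (2, −8) and (−19, 7).

(−19, 7) and (2, −8)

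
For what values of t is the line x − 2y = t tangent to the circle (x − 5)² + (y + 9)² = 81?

t = 23 ± 9√5

The line touches the circle iff its distance from (5, −9) is 9:
|1·5 − 2·(−9) − t| / √5 = 9
|t − (23)| = 9√5.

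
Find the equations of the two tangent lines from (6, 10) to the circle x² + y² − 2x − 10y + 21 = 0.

2x − y = 2 and x − 2y = −14

Write the tangent as mx − y + (10 − m·(6)) = 0 and set its distance from the centre to √5:
(−5m − (−5))² = 5(m² + 1)
2m² − 5m + 2 = 0, so m = 2 or m = 1/2.
With m = 2: 2x − y = 2. With m = 1/2: x − 2y = −14.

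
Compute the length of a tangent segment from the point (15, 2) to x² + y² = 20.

The centre is (0, 0) and r = 2√5. The square of the distance from P to the centre is 225 + 4 = 229.
Power of the point: PT² = |PO|² − r² = 209, so PT = √209.

√209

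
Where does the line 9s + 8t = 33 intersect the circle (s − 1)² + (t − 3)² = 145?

(−7, 12) and (9, −6)

From the line, t = (33 − 9s)/8. Substituting:
145s² − 290s − 9135 = 0  ⟹  s² − 2s − 63 = 0
s = 9 or s = −7, giving (9, −6) and (−7, 12).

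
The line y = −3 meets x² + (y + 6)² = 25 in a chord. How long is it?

The distance from (0, −6) to the line is 3, and r² = 25.
Half the chord is √(r² − d²) = √(16), so the full chord is 8.

8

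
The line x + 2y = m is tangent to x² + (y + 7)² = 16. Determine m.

m = −14 ± 4√5

Tangency holds when the distance from the centre (0, −7) to the line equals the radius 4:
|1·0 + 2·(−7) − m| / √5 = 4
|m − (−14)| = 4√5.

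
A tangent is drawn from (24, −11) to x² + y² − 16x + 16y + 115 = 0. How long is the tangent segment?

The centre is (8, −8) and r = √13. The square of the distance from P to the centre is 256 + 9 = 265.
The tangent meets the radius at right angles, so tangent² = |PO|² − r² = 265 − 13 = 252.

6√7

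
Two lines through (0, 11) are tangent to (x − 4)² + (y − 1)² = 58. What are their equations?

Write the tangent as mx − y + (11 − m·(0)) = 0 and set its distance from the centre to √58:
[m·(4) − (−10)]² = 58(m² + 1)
21m² − 40m − 21 = 0, so m = 7/3 or m = −3/7.
Through (0, 11) these give 7x − 3y = −33 and 3x + 7y = 77.

7x − 3y = −33 and 3x + 7y = 77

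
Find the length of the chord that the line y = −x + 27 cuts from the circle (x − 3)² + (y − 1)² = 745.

31√2

From the line, y = −x + 27. Substituting:
2x² − 58x − 60 = 0  ⟹  x² − 29x − 30 = 0
x = 30 or x = −1, giving (30, −3) and (−1, 28).
|(30, −3) − (−1, 28)| = √((31)² + (−31)²) = 31√2.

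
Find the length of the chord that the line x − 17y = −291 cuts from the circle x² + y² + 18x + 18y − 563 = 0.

Express y = (291 + x)/17 and substitute into the circle:
290x² + 6090x + 11020 = 0  ⟹  x² + 21x + 38 = 0
x = −2 or x = −19, giving (−2, 17) and (−19, 16).
Chord length = distance between (−2, 17) and (−19, 16) = √290 = √290.

√290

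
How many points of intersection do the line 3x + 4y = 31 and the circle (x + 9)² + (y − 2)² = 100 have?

1

d² = (3·(−9) + 4·2 − (31))²/25 = 100; r² = 100.
Since d² = r², the line is tangent.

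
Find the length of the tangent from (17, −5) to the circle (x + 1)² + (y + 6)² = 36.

17

The centre is (−1, −6) and r = 6. The square of the distance from P to the centre is 324 + 1 = 325.
Power of the point: PT² = |PO|² − r² = 289, so PT = 17.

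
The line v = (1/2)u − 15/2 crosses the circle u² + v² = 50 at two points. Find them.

From the line, v = (−15 + u)/2. Substituting:
5u² − 30u + 25 = 0  ⟹  u² − 6u + 5 = 0
u = 5 or u = 1, giving (5, −5) and (1, −7).

(1, −7) and (5, −5)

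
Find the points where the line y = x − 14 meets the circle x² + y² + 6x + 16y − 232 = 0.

(−10, −24) and (13, −1)

Substitute y = x − 14:
2x² − 6x − 260 = 0  ⟹  x² − 3x − 130 = 0
x = 13 or x = −10, giving (13, −1) and (−10, −24).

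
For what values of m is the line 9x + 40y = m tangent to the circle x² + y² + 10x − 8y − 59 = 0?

m = −295 or m = 525

Tangency holds when the distance from the centre (−5, 4) to the line equals the radius 10:
|9·(−5) + 40·4 − m| / √1681 = 10
|m − (115)| = 10·41, so m = 525 or m = −295.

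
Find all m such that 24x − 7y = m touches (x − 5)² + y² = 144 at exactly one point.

m = −180 or m = 420

The line touches the circle iff its distance from (5, 0) is 12:
|24·5 − 7·0 − m| / √625 = 12
|m − (120)| = 12·25, so m = 420 or m = −180.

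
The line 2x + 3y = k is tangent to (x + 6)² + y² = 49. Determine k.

For a tangent, require d(centre, line) = r = 7.
|2·(−6) + 3·0 − k| / √13 = 7
|k − (−12)| = 7√13.

k = −12 ± 7√13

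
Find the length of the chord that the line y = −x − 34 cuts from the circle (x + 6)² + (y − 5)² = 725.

Substitute y = −x − 34:
2x² + 90x + 832 = 0  ⟹  x² + 45x + 416 = 0
x = −13 or x = −32, giving (−13, −21) and (−32, −2).
|(−13, −21) − (−32, −2)| = √((19)² + (−19)²) = 19√2.

19√2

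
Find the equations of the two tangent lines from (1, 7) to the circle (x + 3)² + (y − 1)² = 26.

A line y − (7) = m(x − (1)) is tangent when its distance from (−3, 1) is √26:
(−4m − (−6))² = 26(m² + 1)
5m² + 24m − 5 = 0, so m = −5 or m = 1/5.
Through (1, 7) these give 5x + y = 12 and x − 5y = −34.

5x + y = 12 and x − 5y = −34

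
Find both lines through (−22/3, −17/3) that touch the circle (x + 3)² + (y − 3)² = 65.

A line y − (−17/3) = m(x − (−22/3)) is tangent when its distance from (−3, 3) is √65:
[m·(13/3) − (26/3)]² = 65(m² + 1)
32m² + 52m − 7 = 0, so m = 1/8 or m = −7/4.
Through (−22/3, −17/3) these give x − 8y = 38 and 7x + 4y = −74.

x − 8y = 38 and 7x + 4y = −74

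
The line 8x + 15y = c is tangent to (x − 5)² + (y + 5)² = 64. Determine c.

Tangency holds when the distance from the centre (5, −5) to the line equals the radius 8:
|8·5 + 15·(−5) − c| / √289 = 8
|c − (−35)| = 8·17, so c = 101 or c = −171.

c = −171 or c = 101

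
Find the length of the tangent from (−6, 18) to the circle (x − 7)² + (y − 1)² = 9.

Centre (7, 1), r² = 9. |PO|² = (−13)² + (17)² = 458.
By the tangent–radius right angle, tangent length = √(|PO|² − r²) = √449.

√449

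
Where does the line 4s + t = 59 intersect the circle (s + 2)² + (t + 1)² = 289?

(13, 7) and (15, −1)

Substitute t = −4s + 59:
17s² − 476s + 3315 = 0  ⟹  s² − 28s + 195 = 0
s = 15 or s = 13, giving (15, −1) and (13, 7).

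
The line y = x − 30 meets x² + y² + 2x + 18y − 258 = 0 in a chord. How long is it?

14√2

Substitute y = x − 30:
2x² − 40x + 102 = 0  ⟹  x² − 20x + 51 = 0
x = 17 or x = 3, giving (17, −13) and (3, −27).
Chord length = distance between (17, −13) and (3, −27) = √392 = 14√2.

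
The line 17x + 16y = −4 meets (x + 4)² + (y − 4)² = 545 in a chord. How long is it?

Centre (−4, 4), r² = 545. Perpendicular distance d from centre to line = |0| / √545 = 0/√545.
Half the chord is √(r² − d²) = √(545), so the full chord is 2√545.

2√545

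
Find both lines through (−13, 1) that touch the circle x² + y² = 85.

Let a tangent through (−13, 1) have slope m. Its distance from (0, 0) must equal √85:
[m·(13) − (−1)]² = 85(m² + 1)
42m² + 13m − 42 = 0, so m = −7/6 or m = 6/7.
Through (−13, 1) these give 7x + 6y = −85 and 6x − 7y = −85.

7x + 6y = −85 and 6x − 7y = −85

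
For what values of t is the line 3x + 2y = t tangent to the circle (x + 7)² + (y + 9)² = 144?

t = −39 ± 12√13

For a tangent, require d(centre, line) = r = 12.
|3·(−7) + 2·(−9) − t| / √13 = 12
|t − (−39)| = 12√13.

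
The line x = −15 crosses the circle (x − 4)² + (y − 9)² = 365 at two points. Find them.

(−15, 7) and (−15, 11)

The line gives x = −15. Substituting into the circle:
y² − 18y + 77 = 0
y = 11 or y = 7, giving (−15, 11) and (−15, 7).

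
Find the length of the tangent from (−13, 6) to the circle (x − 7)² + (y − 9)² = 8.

Centre (7, 9), r² = 8. |PO|² = (−20)² + (−3)² = 409.
The tangent meets the radius at right angles, so tangent² = |PO|² − r² = 409 − 8 = 401.

√401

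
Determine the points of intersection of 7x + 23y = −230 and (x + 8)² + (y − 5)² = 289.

Substitute y = (−230 − 7x)/23:
578x² + 13294x = 0  ⟹  x² + 23x = 0
x = 0 or x = −23, giving (0, −10) and (−23, −3).

(−23, −3) and (0, −10)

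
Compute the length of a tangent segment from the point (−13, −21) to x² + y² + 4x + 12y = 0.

With centre O = (−2, −6), |OP|² = 346 and r² = 40.
Power of the point: PT² = |PO|² − r² = 306, so PT = 3√34.

3√34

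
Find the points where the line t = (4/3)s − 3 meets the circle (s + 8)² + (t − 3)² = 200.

(−6, −11) and (6, 5)

Express t = (−9 + 4s)/3 and substitute into the circle:
25s² − 900 = 0  ⟹  s² − 36 = 0
s = 6 or s = −6, giving (6, 5) and (−6, −11).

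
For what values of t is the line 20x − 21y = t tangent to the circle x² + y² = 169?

t = −377 or t = 377

Tangency holds when the distance from the centre (0, 0) to the line equals the radius 13:
|20·0 − 21·0 − t| / √841 = 13
|t| = 13·29, so t = 377 or t = −377.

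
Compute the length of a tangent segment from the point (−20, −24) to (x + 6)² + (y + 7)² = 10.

The centre is (−6, −7) and r = √10. The square of the distance from P to the centre is 196 + 289 = 485.
Power of the point: PT² = |PO|² − r² = 475, so PT = 5√19.

5√19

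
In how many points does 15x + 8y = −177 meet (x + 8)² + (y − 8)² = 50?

Substituting the line into the circle gives 289x² + 8254x + 58977 = 0.
Δ = 68128516 − 68177412 = −48896.
No real roots: the line does not meet the circle.

0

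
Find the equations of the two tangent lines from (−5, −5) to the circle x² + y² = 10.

3x − y = −10 and x − 3y = 10

A line y − (−5) = m(x − (−5)) is tangent when its distance from (0, 0) is √10:
(5m − (5))² = 10(m² + 1)
3m² − 10m + 3 = 0, so m = 3 or m = 1/3.
Through (−5, −5) these give 3x − y = −10 and x − 3y = 10.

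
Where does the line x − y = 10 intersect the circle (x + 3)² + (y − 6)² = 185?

Express y = x − 10 and substitute into the circle:
2x² − 26x + 80 = 0  ⟹  x² − 13x + 40 = 0
x = 8 or x = 5, giving (8, −2) and (5, −5).

(5, −5) and (8, −2)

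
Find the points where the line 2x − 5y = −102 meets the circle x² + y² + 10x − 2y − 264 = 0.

(−16, 14) and (−6, 18)

Substitute y = (102 + 2x)/5:
29x² + 638x + 2784 = 0  ⟹  x² + 22x + 96 = 0
x = −6 or x = −16, giving (−6, 18) and (−16, 14).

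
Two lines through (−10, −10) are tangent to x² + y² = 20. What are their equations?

Write the tangent as mx − y + (−10 − m·(−10)) = 0 and set its distance from the centre to 2√5:
[m·(10) − (10)]² = 20(m² + 1)
2m² − 5m + 2 = 0, so m = 2 or m = 1/2.
With m = 2: 2x − y = −10. With m = 1/2: x − 2y = 10.

2x − y = −10 and x − 2y = 10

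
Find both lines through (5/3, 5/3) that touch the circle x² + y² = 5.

Write the tangent as mx − y + (5/3 − m·(5/3)) = 0 and set its distance from the centre to √5:
(−5/3m − (−5/3))² = 5(m² + 1)
2m² + 5m + 2 = 0, so m = −2 or m = −1/2.
With m = −2: 2x + y = 5. With m = −1/2: x + 2y = 5.

2x + y = 5 and x + 2y = 5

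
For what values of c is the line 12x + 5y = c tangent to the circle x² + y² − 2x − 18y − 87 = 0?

Tangency holds when the distance from the centre (1, 9) to the line equals the radius 13:
|12·1 + 5·9 − c| / √169 = 13
|c − (57)| = 13·13, so c = 226 or c = −112.

c = −112 or c = 226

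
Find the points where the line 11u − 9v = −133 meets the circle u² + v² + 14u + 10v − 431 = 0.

Express v = (133 + 11u)/9 and substitute into the circle:
202u² + 5050u − 5252 = 0  ⟹  u² + 25u − 26 = 0
u = 1 or u = −26, giving (1, 16) and (−26, −17).

(−26, −17) and (1, 16)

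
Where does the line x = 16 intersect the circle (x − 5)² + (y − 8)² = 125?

The line gives x = 16. Substituting into the circle:
y² − 16y + 60 = 0
y = 10 or y = 6, giving (16, 10) and (16, 6).

(16, 6) and (16, 10)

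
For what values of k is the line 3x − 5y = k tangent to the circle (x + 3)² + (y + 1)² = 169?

k = −4 ± 13√34

Tangency holds when the distance from the centre (−3, −1) to the line equals the radius 13:
|3·(−3) − 5·(−1) − k| / √34 = 13
|k − (−4)| = 13√34.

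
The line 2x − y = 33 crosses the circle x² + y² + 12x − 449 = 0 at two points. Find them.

From the line, y = 2x − 33. Substituting:
5x² − 120x + 640 = 0  ⟹  x² − 24x + 128 = 0
x = 16 or x = 8, giving (16, −1) and (8, −17).

(8, −17) and (16, −1)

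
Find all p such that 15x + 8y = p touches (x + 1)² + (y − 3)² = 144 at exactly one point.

p = −195 or p = 213

For a tangent, require d(centre, line) = r = 12.
|15·(−1) + 8·3 − p| / √289 = 12
|p − (9)| = 12·17, so p = 213 or p = −195.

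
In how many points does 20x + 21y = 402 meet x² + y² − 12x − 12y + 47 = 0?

0

Centre (6, 6), r² = 25. Distance² from centre to line = (−156)²/841 = 24336/841.
Since d² > r², the line lies outside the circle.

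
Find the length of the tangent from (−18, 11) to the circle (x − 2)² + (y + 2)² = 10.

√559

With centre O = (2, −2), |OP|² = 569 and r² = 10.
Power of the point: PT² = |PO|² − r² = 559, so PT = √559.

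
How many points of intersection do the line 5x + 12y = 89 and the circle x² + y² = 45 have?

0

d² = (5·0 + 12·0 − (89))²/169 = 7921/169; r² = 45.
Since d² > r², the line lies outside the circle.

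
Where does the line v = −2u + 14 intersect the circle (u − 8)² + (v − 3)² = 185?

(0, 14) and (12, −10)

From the line, v = −2u + 14. Substituting:
5u² − 60u = 0  ⟹  u² − 12u = 0
u = 12 or u = 0, giving (12, −10) and (0, 14).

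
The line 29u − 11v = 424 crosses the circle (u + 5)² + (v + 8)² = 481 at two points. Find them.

(4, −28) and (15, 1)

From the line, v = (−424 + 29u)/11. Substituting:
962u² − 18278u + 57720 = 0  ⟹  u² − 19u + 60 = 0
u = 15 or u = 4, giving (15, 1) and (4, −28).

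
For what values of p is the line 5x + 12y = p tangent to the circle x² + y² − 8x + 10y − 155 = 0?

Tangency holds when the distance from the centre (4, −5) to the line equals the radius 14:
|5·4 + 12·(−5) − p| / √169 = 14
|p − (−40)| = 14·13, so p = 142 or p = −222.

p = −222 or p = 142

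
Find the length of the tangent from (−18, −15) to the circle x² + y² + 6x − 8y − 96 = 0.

√465

With centre O = (−3, 4), |OP|² = 586 and r² = 121.
Power of the point: PT² = |PO|² − r² = 465, so PT = √465.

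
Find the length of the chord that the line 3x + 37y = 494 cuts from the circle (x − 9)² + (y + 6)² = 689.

√1378

From the line, y = (494 − 3x)/37. Substituting:
1378x² − 28938x − 319696 = 0  ⟹  x² − 21x − 232 = 0
x = 29 or x = −8, giving (29, 11) and (−8, 14).
Chord length = distance between (29, 11) and (−8, 14) = √1378 = √1378.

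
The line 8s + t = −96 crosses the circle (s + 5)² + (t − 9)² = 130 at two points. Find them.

(−14, 16) and (−12, 0)

Express t = −8s − 96 and substitute into the circle:
65s² + 1690s + 10920 = 0  ⟹  s² + 26s + 168 = 0
s = −12 or s = −14, giving (−12, 0) and (−14, 16).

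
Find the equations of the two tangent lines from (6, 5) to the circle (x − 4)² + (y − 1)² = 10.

x − 3y = −9 and 3x + y = 23

Let a tangent through (6, 5) have slope m. Its distance from (4, 1) must equal √10:
[m·(−2) − (−4)]² = 10(m² + 1)
3m² + 8m − 3 = 0, so m = 1/3 or m = −3.
With m = 1/3: x − 3y = −9. With m = −3: 3x + y = 23.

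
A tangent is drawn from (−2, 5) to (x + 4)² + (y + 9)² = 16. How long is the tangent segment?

With centre O = (−4, −9), |OP|² = 200 and r² = 16.
By the tangent–radius right angle, tangent length = √(|PO|² − r²) = √184 = 2√46.

2√46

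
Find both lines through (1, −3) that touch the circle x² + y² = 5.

Write the tangent as mx − y + (−3 − m·(1)) = 0 and set its distance from the centre to √5:
(−1m − (3))² = 5(m² + 1)
2m² − 3m − 2 = 0, so m = 2 or m = −1/2.
With m = 2: 2x − y = 5. With m = −1/2: x + 2y = −5.

2x − y = 5 and x + 2y = −5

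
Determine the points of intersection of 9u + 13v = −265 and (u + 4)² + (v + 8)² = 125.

From the line, v = (−265 − 9u)/13. Substituting:
250u² + 4250u + 7500 = 0  ⟹  u² + 17u + 30 = 0
u = −2 or u = −15, giving (−2, −19) and (−15, −10).

(−15, −10) and (−2, −19)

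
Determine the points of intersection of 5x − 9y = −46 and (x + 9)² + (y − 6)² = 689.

(−29, −11) and (16, 14)

From the line, y = (46 + 5x)/9. Substituting:
106x² + 1378x − 49184 = 0  ⟹  x² + 13x − 464 = 0
x = 16 or x = −29, giving (16, 14) and (−29, −11).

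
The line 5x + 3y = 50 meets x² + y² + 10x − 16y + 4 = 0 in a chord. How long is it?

√34

From the line, y = (50 − 5x)/3. Substituting:
34x² − 170x + 136 = 0  ⟹  x² − 5x + 4 = 0
x = 4 or x = 1, giving (4, 10) and (1, 15).
|(4, 10) − (1, 15)| = √((3)² + (−5)²) = √34.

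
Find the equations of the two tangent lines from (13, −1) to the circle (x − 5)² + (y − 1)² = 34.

Write the tangent as mx − y + (−1 − m·(13)) = 0 and set its distance from the centre to √34:
(−8m − (2))² = 34(m² + 1)
15m² + 16m − 15 = 0, so m = −5/3 or m = 3/5.
With m = −5/3: 5x + 3y = 62. With m = 3/5: 3x − 5y = 44.

5x + 3y = 62 and 3x − 5y = 44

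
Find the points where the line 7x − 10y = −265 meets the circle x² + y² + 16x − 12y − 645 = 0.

(−35, 2) and (5, 30)

Express y = (265 + 7x)/10 and substitute into the circle:
149x² + 4470x − 26075 = 0  ⟹  x² + 30x − 175 = 0
x = 5 or x = −35, giving (5, 30) and (−35, 2).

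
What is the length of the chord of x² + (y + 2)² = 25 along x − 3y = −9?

√10

The distance from (0, −2) to the line is 15/√10, and r² = 25.
Half the chord is √(r² − d²) = √(5/2), so the full chord is √10.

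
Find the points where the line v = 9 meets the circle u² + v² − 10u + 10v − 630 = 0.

(−17, 9) and (27, 9)

From the line, v = 9. Substituting:
u² − 10u − 459 = 0
u = 27 or u = −17, giving (27, 9) and (−17, 9).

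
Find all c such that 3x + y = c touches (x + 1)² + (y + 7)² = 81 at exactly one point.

For a tangent, require d(centre, line) = r = 9.
|3·(−1) + 1·(−7) − c| / √10 = 9
|c − (−10)| = 9√10.

c = −10 ± 9√10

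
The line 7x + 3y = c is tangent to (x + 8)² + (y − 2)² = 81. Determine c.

Tangency holds when the distance from the centre (−8, 2) to the line equals the radius 9:
|7·(−8) + 3·2 − c| / √58 = 9
|c − (−50)| = 9√58.

c = −50 ± 9√58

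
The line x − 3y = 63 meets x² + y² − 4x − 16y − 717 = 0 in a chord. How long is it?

5√10

The distance from (2, 8) to the line is 85/√10, and r² = 785.
Chord = 2√(r² − d²) = 2·√(125/2) = 5√10.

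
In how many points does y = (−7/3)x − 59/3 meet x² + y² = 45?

0

Substituting the line into the circle gives 58x² + 826x + 3076 = 0.
Discriminant = (826)² − 4·58·(3076) = −31356 < 0.
No real roots: the line does not meet the circle.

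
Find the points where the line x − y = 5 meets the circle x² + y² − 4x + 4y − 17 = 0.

(−1, −6) and (6, 1)

Substitute y = x − 5:
2x² − 10x − 12 = 0  ⟹  x² − 5x − 6 = 0
x = 6 or x = −1, giving (6, 1) and (−1, −6).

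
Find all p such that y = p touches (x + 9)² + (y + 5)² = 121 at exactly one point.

For a tangent, require d(centre, line) = r = 11.
|0·(−9) + 1·(−5) − p| / √1 = 11
|p − (−5)| = 11, so p = 6 or p = −16.

p = −16 or p = 6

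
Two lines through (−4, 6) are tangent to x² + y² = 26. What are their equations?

5x − y = −26 and x + 5y = 26

Write the tangent as mx − y + (6 − m·(−4)) = 0 and set its distance from the centre to √26:
(4m − (−6))² = 26(m² + 1)
5m² − 24m − 5 = 0, so m = 5 or m = −1/5.
Through (−4, 6) these give 5x − y = −26 and x + 5y = 26.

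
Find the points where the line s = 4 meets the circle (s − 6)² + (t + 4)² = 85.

(4, −13) and (4, 5)

The line gives s = 4. Substituting into the circle:
t² + 8t − 65 = 0
t = 5 or t = −13, giving (4, 5) and (4, −13).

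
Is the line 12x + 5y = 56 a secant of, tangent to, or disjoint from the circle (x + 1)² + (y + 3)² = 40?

disjoint

Substituting the line into the circle gives 169x² − 1654x + 4066 = 0.
Discriminant = (−1654)² − 4·169·(4066) = −12900 < 0.
No real roots: the line does not meet the circle.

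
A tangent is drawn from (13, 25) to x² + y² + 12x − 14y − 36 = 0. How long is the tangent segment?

The centre is (−6, 7) and r = 11. The square of the distance from P to the centre is 361 + 324 = 685.
Power of the point: PT² = |PO|² − r² = 564, so PT = 2√141.

2√141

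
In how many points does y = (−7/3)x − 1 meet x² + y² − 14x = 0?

2

Substituting the line into the circle gives 58x² − 84x + 9 = 0.
Δ = 7056 − 2088 = 4968.
Two real roots: the line is a secant.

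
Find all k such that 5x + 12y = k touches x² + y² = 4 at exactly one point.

k = −26 or k = 26

The line touches the circle iff its distance from (0, 0) is 2:
|5·0 + 12·0 − k| / √169 = 2
|k| = 2·13, so k = 26 or k = −26.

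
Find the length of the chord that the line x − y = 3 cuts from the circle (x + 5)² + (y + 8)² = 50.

Centre (−5, −8), r² = 50. Perpendicular distance d from centre to line = |0| / √2 = 0/√2.
Half the chord is √(r² − d²) = √(50), so the full chord is 10√2.

10√2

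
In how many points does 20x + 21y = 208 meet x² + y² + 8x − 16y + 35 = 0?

2

Centre (−4, 8), r² = 45. Distance² from centre to line = (−120)²/841 = 14400/841.
Since d² < r², the line cuts the circle twice.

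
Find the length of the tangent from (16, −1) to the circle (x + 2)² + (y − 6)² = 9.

2√91

Centre (−2, 6), r² = 9. |PO|² = (18)² + (−7)² = 373.
Power of the point: PT² = |PO|² − r² = 364, so PT = 2√91.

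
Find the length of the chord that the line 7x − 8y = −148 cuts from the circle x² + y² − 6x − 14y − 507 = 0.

4√113

The distance from (3, 7) to the line is 113/√113, and r² = 565.
Half the chord is √(r² − d²) = √(452), so the full chord is 4√113.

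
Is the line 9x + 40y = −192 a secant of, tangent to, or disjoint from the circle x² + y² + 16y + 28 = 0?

Centre (0, −8), r² = 36. Distance² from centre to line = (−128)²/1681 = 16384/1681.
Since d² < r², the line cuts the circle twice.

secant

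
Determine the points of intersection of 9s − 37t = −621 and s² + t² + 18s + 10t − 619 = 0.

(−32, 9) and (5, 18)

Substitute t = (621 + 9s)/37:
1450s² + 39150s − 232000 = 0  ⟹  s² + 27s − 160 = 0
s = 5 or s = −32, giving (5, 18) and (−32, 9).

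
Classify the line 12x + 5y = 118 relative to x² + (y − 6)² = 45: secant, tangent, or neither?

neither

Substituting the line into the circle gives 169x² − 2112x + 6619 = 0.
Discriminant = (−2112)² − 4·169·(6619) = −13900 < 0.
No real roots: the line does not meet the circle.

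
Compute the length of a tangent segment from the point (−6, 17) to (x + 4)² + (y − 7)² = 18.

With centre O = (−4, 7), |OP|² = 104 and r² = 18.
The tangent meets the radius at right angles, so tangent² = |PO|² − r² = 104 − 18 = 86.

√86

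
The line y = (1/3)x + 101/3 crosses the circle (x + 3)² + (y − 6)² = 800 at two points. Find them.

Express y = (101 + x)/3 and substitute into the circle:
10x² + 220x − 230 = 0  ⟹  x² + 22x − 23 = 0
x = 1 or x = −23, giving (1, 34) and (−23, 26).

(−23, 26) and (1, 34)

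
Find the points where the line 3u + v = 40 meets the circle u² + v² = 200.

Substitute v = −3u + 40:
10u² − 240u + 1400 = 0  ⟹  u² − 24u + 140 = 0
u = 14 or u = 10, giving (14, −2) and (10, 10).

(10, 10) and (14, −2)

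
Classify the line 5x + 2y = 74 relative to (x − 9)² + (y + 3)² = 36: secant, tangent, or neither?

d² = (5·9 + 2·(−3) − (74))²/29 = 1225/29; r² = 36.
Since d² > r², the line lies outside the circle.

neither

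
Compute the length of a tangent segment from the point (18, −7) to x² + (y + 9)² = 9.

√319

The centre is (0, −9) and r = 3. The square of the distance from P to the centre is 324 + 4 = 328.
The tangent meets the radius at right angles, so tangent² = |PO|² − r² = 328 − 9 = 319.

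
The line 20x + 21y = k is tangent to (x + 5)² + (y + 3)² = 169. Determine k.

For a tangent, require d(centre, line) = r = 13.
|20·(−5) + 21·(−3) − k| / √841 = 13
|k − (−163)| = 13·29, so k = 214 or k = −540.

k = −540 or k = 214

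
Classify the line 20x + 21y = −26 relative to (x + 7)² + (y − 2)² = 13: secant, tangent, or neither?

secant

Centre (−7, 2), r² = 13. Distance² from centre to line = (−72)²/841 = 5184/841.
Since d² < r², the line cuts the circle twice.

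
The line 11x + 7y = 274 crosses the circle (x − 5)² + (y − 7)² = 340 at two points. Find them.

Substitute y = (274 − 11x)/7:
170x² − 5440x + 35190 = 0  ⟹  x² − 32x + 207 = 0
x = 23 or x = 9, giving (23, 3) and (9, 25).

(9, 25) and (23, 3)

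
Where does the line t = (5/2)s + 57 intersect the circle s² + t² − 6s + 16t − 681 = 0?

Substitute t = (114 + 5s)/2:
29s² + 1276s + 13920 = 0  ⟹  s² + 44s + 480 = 0
s = −20 or s = −24, giving (−20, 7) and (−24, −3).

(−24, −3) and (−20, 7)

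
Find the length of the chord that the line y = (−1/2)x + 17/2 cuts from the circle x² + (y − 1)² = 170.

The distance from (0, 1) to the line is 15/√5, and r² = 170.
Half the chord is √(r² − d²) = √(125), so the full chord is 10√5.

10√5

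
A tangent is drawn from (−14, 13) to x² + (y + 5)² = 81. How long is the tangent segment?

√439

With centre O = (0, −5), |OP|² = 520 and r² = 81.
By the tangent–radius right angle, tangent length = √(|PO|² − r²) = √439.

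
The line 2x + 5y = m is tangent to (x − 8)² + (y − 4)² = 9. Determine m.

The line touches the circle iff its distance from (8, 4) is 3:
|2·8 + 5·4 − m| / √29 = 3
|m − (36)| = 3√29.

m = 36 ± 3√29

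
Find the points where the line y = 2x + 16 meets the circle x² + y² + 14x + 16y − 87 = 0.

(−17, −18) and (−5, 6)

Substitute y = 2x + 16:
5x² + 110x + 425 = 0  ⟹  x² + 22x + 85 = 0
x = −5 or x = −17, giving (−5, 6) and (−17, −18).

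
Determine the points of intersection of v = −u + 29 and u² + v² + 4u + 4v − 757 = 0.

(4, 25) and (25, 4)

Substitute v = −u + 29:
2u² − 58u + 200 = 0  ⟹  u² − 29u + 100 = 0
u = 25 or u = 4, giving (25, 4) and (4, 25).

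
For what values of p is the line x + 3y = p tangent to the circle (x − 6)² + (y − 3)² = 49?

p = 15 ± 7√10

For a tangent, require d(centre, line) = r = 7.
|1·6 + 3·3 − p| / √10 = 7
|p − (15)| = 7√10.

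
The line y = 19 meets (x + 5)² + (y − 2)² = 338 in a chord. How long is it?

14

The distance from (−5, 2) to the line is 17, and r² = 338.
Half the chord is √(r² − d²) = √(49), so the full chord is 14.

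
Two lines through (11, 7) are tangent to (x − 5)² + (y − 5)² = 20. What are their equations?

x + 2y = 25 and 2x − y = 15

A line y − (7) = m(x − (11)) is tangent when its distance from (5, 5) is 2√5:
(−6m − (−2))² = 20(m² + 1)
2m² − 3m − 2 = 0, so m = −1/2 or m = 2.
Through (11, 7) these give x + 2y = 25 and 2x − y = 15.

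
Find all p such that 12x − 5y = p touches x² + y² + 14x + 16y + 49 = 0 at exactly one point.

Tangency holds when the distance from the centre (−7, −8) to the line equals the radius 8:
|12·(−7) − 5·(−8) − p| / √169 = 8
|p − (−44)| = 8·13, so p = 60 or p = −148.

p = −148 or p = 60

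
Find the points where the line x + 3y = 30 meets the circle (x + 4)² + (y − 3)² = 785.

Express y = (30 − x)/3 and substitute into the circle:
10x² + 30x − 6480 = 0  ⟹  x² + 3x − 648 = 0
x = 24 or x = −27, giving (24, 2) and (−27, 19).

(−27, 19) and (24, 2)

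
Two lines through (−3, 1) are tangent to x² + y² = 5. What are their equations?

Let a tangent through (−3, 1) have slope m. Its distance from (0, 0) must equal √5:
(3m − (−1))² = 5(m² + 1)
2m² + 3m − 2 = 0, so m = −2 or m = 1/2.
With m = −2: 2x + y = −5. With m = 1/2: x − 2y = −5.

2x + y = −5 and x − 2y = −5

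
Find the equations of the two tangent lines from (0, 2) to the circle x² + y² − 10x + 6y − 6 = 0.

Write the tangent as mx − y + (2 − m·(0)) = 0 and set its distance from the centre to 2√10:
[m·(5) − (−5)]² = 40(m² + 1)
3m² − 10m + 3 = 0, so m = 3 or m = 1/3.
Through (0, 2) these give 3x − y = −2 and x − 3y = −6.

3x − y = −2 and x − 3y = −6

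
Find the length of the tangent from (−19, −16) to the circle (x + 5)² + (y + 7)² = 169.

6√3

The centre is (−5, −7) and r = 13. The square of the distance from P to the centre is 196 + 81 = 277.
By the tangent–radius right angle, tangent length = √(|PO|² − r²) = √108 = 6√3.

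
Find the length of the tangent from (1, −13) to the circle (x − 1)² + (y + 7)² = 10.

√26

Centre (1, −7), r² = 10. |PO|² = (0)² + (−6)² = 36.
The tangent meets the radius at right angles, so tangent² = |PO|² − r² = 36 − 10 = 26.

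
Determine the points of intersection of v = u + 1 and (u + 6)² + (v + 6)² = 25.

(−10, −9) and (−3, −2)

Express v = u + 1 and substitute into the circle:
2u² + 26u + 60 = 0  ⟹  u² + 13u + 30 = 0
u = −3 or u = −10, giving (−3, −2) and (−10, −9).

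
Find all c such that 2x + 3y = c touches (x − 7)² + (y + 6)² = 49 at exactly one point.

The line touches the circle iff its distance from (7, −6) is 7:
|2·7 + 3·(−6) − c| / √13 = 7
|c − (−4)| = 7√13.

c = −4 ± 7√13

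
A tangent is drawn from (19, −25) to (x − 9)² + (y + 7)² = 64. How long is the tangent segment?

6√10

Centre (9, −7), r² = 64. |PO|² = (10)² + (−18)² = 424.
By the tangent–radius right angle, tangent length = √(|PO|² − r²) = √360 = 6√10.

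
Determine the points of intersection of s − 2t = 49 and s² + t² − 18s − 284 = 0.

Express t = (−49 + s)/2 and substitute into the circle:
5s² − 170s + 1265 = 0  ⟹  s² − 34s + 253 = 0
s = 23 or s = 11, giving (23, −13) and (11, −19).

(11, −19) and (23, −13)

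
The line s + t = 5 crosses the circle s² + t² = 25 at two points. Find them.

Express t = −s + 5 and substitute into the circle:
2s² − 10s = 0  ⟹  s² − 5s = 0
s = 5 or s = 0, giving (5, 0) and (0, 5).

(0, 5) and (5, 0)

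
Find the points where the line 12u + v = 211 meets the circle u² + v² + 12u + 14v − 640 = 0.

(17, 7) and (19, −17)

Substitute v = −12u + 211:
145u² − 5220u + 46835 = 0  ⟹  u² − 36u + 323 = 0
u = 19 or u = 17, giving (19, −17) and (17, 7).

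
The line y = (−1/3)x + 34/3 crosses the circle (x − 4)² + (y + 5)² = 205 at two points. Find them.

(7, 9) and (10, 8)

Express y = (34 − x)/3 and substitute into the circle:
10x² − 170x + 700 = 0  ⟹  x² − 17x + 70 = 0
x = 10 or x = 7, giving (10, 8) and (7, 9).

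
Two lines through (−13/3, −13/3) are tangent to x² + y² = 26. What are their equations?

A line y − (−13/3) = m(x − (−13/3)) is tangent when its distance from (0, 0) is √26:
[m·(13/3) − (13/3)]² = 26(m² + 1)
5m² + 26m + 5 = 0, so m = −5 or m = −1/5.
With m = −5: 5x + y = −26. With m = −1/5: x + 5y = −26.

5x + y = −26 and x + 5y = −26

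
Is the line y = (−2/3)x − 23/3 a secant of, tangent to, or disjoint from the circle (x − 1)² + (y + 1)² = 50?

d² = (2·1 + 3·(−1) − (−23))²/13 = 484/13; r² = 50.
Since d² < r², the line cuts the circle twice.

secant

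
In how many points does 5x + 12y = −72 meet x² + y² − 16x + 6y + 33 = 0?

2

d² = (5·8 + 12·(−3) − (−72))²/169 = 5776/169; r² = 40.
Since d² < r², the line cuts the circle twice.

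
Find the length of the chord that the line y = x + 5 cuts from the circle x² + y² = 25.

5√2

Centre (0, 0), r² = 25. Perpendicular distance d from centre to line = |5| / √2 = 5/√2.
Chord = 2√(r² − d²) = 2·√(25/2) = 5√2.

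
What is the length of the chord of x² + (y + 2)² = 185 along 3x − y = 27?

The distance from (0, −2) to the line is 25/√10, and r² = 185.
Half the chord is √(r² − d²) = √(245/2), so the full chord is 7√10.

7√10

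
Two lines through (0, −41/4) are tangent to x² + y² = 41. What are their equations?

A line y − (−41/4) = m(x − (0)) is tangent when its distance from (0, 0) is √41:
(0m − (41/4))² = 41(m² + 1)
16m² − 25 = 0, so m = 5/4 or m = −5/4.
With m = 5/4: 5x − 4y = 41. With m = −5/4: 5x + 4y = −41.

5x − 4y = 41 and 5x + 4y = −41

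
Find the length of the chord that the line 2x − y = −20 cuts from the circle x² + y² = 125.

The distance from (0, 0) to the line is 20/√5, and r² = 125.
Chord = 2√(r² − d²) = 2·√(45) = 6√5.

6√5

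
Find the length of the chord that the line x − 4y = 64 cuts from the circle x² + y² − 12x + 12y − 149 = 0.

6√17

Express y = (−64 + x)/4 and substitute into the circle:
17x² − 272x − 1360 = 0  ⟹  x² − 16x − 80 = 0
x = 20 or x = −4, giving (20, −11) and (−4, −17).
Chord length = distance between (20, −11) and (−4, −17) = √612 = 6√17.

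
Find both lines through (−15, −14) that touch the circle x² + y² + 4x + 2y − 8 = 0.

Write the tangent as mx − y + (−14 − m·(−15)) = 0 and set its distance from the centre to √13:
(13m − (13))² = 13(m² + 1)
6m² − 13m + 6 = 0, so m = 2/3 or m = 3/2.
Through (−15, −14) these give 2x − 3y = 12 and 3x − 2y = −17.

2x − 3y = 12 and 3x − 2y = −17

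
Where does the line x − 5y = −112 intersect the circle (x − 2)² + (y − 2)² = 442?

Express y = (112 + x)/5 and substitute into the circle:
26x² + 104x − 546 = 0  ⟹  x² + 4x − 21 = 0
x = 3 or x = −7, giving (3, 23) and (−7, 21).

(−7, 21) and (3, 23)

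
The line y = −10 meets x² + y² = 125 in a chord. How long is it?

The distance from (0, 0) to the line is 10, and r² = 125.
Chord = 2√(r² − d²) = 2·√(25) = 10.

10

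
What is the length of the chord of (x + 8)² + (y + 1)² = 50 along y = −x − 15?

8√2

From the line, y = −x − 15. Substituting:
2x² + 44x + 210 = 0  ⟹  x² + 22x + 105 = 0
x = −7 or x = −15, giving (−7, −8) and (−15, 0).
Chord length = distance between (−7, −8) and (−15, 0) = √128 = 8√2.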